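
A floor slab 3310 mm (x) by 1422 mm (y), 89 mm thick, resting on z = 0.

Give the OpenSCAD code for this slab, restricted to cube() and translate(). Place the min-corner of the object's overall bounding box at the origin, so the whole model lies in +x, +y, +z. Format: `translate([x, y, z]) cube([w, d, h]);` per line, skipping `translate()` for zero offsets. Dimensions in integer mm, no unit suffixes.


cube([3310, 1422, 89]);


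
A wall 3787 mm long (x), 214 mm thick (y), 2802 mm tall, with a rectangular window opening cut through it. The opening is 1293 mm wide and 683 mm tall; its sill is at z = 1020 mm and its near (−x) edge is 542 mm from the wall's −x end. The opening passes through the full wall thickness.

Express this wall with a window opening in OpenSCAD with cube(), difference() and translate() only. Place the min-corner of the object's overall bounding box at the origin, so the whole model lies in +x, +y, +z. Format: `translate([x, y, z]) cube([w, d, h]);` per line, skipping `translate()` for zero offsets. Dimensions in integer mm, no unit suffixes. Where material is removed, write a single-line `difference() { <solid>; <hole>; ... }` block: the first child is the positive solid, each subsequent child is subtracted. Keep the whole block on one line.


difference() { cube([3787, 214, 2802]); translate([542, 0, 1020]) cube([1293, 214, 683]); }


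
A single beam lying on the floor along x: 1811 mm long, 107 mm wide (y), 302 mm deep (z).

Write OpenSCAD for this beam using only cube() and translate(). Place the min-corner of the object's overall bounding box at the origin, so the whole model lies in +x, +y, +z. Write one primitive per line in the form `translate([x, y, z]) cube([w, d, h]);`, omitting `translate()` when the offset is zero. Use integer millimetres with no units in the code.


cube([1811, 107, 302]);


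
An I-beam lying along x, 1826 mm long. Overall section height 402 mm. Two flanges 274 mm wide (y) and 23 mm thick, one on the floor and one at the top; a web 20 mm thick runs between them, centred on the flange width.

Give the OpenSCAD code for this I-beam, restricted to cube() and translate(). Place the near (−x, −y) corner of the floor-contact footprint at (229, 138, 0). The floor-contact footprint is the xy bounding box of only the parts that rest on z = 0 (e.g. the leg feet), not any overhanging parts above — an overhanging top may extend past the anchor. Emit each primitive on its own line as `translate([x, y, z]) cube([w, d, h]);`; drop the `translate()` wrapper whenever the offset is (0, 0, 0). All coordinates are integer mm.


translate([229, 138, 0]) cube([1826, 274, 23]);
translate([229, 265, 23]) cube([1826, 20, 356]);
translate([229, 138, 379]) cube([1826, 274, 23]);


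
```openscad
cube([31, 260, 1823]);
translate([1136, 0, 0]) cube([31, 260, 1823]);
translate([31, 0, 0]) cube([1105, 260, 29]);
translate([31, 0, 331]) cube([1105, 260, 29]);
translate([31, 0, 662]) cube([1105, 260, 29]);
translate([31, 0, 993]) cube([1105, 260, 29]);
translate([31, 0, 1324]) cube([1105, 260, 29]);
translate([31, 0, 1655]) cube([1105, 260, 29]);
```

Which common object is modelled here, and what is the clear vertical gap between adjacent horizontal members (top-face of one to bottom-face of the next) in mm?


A bookshelf. The clear shelf gap is 302 mm.

Two tall side panels with 6 horizontal boards between them — a bookshelf. The first two shelf undersides are at z = 0 and z = 331; with shelf thickness 29, the clear gap is 331 − 0 − 29 = 302 mm.


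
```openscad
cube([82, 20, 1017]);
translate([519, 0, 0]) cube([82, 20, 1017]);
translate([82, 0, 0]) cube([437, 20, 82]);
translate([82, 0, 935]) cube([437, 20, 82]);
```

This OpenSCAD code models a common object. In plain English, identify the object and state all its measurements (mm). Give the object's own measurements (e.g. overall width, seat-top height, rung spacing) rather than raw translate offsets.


A rectangular picture frame lying in the x–z plane (depth along y). The opening is 437 mm wide (x) by 853 mm tall (z), surrounded by a border 82 mm wide on all four sides. The frame is 20 mm deep and is made of two full-height vertical stiles with two horizontal rails fitted between them.


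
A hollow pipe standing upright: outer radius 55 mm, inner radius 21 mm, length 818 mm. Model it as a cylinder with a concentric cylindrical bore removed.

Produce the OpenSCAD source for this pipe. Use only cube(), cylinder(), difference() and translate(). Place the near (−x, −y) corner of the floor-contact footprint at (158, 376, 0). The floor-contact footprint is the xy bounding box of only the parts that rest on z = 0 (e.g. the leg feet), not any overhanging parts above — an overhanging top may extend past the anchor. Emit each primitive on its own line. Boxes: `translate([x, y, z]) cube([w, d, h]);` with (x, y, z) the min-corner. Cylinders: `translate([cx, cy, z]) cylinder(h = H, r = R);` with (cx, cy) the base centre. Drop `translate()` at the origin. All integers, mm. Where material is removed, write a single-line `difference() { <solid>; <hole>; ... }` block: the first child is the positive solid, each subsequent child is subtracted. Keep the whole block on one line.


difference() { translate([213, 431, 0]) cylinder(h = 818, r = 55); translate([213, 431, 0]) cylinder(h = 818, r = 21); }


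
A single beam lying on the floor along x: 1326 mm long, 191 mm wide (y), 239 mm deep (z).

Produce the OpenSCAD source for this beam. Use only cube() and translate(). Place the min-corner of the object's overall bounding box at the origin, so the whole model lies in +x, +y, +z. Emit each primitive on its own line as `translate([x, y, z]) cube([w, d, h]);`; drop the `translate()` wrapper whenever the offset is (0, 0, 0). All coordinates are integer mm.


cube([1326, 191, 239]);


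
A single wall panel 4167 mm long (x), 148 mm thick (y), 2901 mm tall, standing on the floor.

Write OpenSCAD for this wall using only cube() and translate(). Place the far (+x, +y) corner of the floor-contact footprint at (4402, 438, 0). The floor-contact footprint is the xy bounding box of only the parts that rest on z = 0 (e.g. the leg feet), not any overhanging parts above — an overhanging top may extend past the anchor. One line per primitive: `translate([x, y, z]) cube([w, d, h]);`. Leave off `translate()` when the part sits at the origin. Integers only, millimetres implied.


translate([235, 290, 0]) cube([4167, 148, 2901]);


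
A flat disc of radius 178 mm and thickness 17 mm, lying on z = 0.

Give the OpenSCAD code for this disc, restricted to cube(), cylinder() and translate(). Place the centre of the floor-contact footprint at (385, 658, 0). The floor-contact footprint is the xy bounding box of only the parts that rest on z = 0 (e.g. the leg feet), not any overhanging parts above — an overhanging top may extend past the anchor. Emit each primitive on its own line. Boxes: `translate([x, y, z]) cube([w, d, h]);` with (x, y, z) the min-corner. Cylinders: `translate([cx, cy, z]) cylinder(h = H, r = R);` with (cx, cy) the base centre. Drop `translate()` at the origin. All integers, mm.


translate([385, 658, 0]) cylinder(h = 17, r = 178);


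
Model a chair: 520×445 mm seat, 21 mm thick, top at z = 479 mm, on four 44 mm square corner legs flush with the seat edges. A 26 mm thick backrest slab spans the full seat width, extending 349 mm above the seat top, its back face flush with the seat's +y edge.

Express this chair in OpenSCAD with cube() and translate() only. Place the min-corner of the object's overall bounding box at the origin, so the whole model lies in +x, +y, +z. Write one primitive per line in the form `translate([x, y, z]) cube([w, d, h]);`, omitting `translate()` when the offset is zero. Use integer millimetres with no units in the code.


translate([0, 0, 458]) cube([520, 445, 21]);
cube([44, 44, 458]);
translate([476, 0, 0]) cube([44, 44, 458]);
translate([0, 401, 0]) cube([44, 44, 458]);
translate([476, 401, 0]) cube([44, 44, 458]);
translate([0, 419, 479]) cube([520, 26, 349]);


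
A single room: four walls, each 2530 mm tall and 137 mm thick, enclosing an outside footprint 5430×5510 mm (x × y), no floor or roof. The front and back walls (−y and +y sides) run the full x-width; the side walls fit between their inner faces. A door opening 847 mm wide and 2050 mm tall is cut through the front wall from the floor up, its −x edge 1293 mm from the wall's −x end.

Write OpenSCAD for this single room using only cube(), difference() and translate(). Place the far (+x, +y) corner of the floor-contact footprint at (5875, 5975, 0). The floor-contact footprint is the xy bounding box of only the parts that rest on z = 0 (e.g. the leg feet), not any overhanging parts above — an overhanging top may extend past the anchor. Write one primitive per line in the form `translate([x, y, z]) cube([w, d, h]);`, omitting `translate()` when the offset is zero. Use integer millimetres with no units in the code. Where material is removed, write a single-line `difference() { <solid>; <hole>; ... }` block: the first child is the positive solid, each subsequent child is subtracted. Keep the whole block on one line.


difference() { translate([445, 465, 0]) cube([5430, 137, 2530]); translate([1738, 465, 0]) cube([847, 137, 2050]); }
translate([445, 5838, 0]) cube([5430, 137, 2530]);
translate([445, 602, 0]) cube([137, 5236, 2530]);
translate([5738, 602, 0]) cube([137, 5236, 2530]);


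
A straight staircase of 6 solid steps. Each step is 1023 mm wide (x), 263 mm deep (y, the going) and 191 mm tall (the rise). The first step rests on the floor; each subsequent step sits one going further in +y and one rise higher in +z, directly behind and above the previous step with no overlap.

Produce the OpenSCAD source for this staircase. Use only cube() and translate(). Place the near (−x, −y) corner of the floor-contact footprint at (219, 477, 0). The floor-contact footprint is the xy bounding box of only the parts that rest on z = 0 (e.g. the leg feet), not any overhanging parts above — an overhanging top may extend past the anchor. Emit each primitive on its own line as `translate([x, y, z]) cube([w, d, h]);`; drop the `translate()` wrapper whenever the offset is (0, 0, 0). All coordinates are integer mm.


translate([219, 477, 0]) cube([1023, 263, 191]);
translate([219, 740, 191]) cube([1023, 263, 191]);
translate([219, 1003, 382]) cube([1023, 263, 191]);
translate([219, 1266, 573]) cube([1023, 263, 191]);
translate([219, 1529, 764]) cube([1023, 263, 191]);
translate([219, 1792, 955]) cube([1023, 263, 191]);


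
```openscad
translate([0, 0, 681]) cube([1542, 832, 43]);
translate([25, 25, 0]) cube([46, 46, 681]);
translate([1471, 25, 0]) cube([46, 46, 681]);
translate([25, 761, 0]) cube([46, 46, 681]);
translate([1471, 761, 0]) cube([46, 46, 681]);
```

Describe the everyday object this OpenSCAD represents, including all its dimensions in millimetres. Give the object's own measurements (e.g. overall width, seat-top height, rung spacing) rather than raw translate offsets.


A table: top 1542 mm (x) × 832 mm (y), 43 mm thick, upper face at z = 724 mm, on four 46×46 mm square legs, each inset 25 mm from the nearest pair of top edges from z = 0 to the bottom of the top.


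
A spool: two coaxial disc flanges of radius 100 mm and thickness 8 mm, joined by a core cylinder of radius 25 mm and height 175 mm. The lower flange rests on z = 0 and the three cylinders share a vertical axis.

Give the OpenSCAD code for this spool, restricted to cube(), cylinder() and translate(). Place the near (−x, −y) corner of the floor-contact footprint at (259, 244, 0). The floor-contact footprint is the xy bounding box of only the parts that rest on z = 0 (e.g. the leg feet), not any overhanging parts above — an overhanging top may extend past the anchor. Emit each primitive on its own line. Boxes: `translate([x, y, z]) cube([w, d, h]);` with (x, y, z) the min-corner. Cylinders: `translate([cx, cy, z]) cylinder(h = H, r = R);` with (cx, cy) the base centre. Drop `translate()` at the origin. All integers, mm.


translate([359, 344, 0]) cylinder(h = 8, r = 100);
translate([359, 344, 8]) cylinder(h = 175, r = 25);
translate([359, 344, 183]) cylinder(h = 8, r = 100);


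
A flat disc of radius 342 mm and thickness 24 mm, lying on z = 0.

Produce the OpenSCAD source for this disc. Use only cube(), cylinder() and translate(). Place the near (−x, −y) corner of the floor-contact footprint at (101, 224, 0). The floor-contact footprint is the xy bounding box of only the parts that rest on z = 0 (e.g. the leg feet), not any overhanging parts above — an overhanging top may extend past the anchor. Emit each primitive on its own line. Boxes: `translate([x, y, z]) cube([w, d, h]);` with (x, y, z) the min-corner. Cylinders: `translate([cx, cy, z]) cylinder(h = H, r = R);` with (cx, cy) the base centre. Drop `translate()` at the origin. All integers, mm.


translate([443, 566, 0]) cylinder(h = 24, r = 342);


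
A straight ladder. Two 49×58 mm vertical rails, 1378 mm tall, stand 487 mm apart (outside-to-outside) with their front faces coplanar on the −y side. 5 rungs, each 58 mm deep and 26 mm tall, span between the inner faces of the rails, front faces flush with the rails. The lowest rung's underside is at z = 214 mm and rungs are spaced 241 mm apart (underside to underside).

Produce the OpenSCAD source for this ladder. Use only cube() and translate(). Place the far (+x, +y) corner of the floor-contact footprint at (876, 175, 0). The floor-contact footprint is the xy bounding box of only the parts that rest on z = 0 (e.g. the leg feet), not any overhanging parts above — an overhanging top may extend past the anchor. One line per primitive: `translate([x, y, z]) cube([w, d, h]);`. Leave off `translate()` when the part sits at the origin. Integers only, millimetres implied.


translate([389, 117, 0]) cube([49, 58, 1378]);
translate([827, 117, 0]) cube([49, 58, 1378]);
translate([438, 117, 214]) cube([389, 58, 26]);
translate([438, 117, 455]) cube([389, 58, 26]);
translate([438, 117, 696]) cube([389, 58, 26]);
translate([438, 117, 937]) cube([389, 58, 26]);
translate([438, 117, 1178]) cube([389, 58, 26]);


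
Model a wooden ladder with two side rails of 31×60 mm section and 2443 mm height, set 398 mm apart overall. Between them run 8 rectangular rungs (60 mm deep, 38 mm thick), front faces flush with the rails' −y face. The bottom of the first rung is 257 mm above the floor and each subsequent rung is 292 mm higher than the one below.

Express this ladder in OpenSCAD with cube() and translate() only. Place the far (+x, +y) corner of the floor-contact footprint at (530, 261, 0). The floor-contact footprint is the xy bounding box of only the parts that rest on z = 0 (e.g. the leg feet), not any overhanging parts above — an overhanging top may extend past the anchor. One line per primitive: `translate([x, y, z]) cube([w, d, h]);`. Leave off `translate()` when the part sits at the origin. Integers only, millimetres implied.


translate([132, 201, 0]) cube([31, 60, 2443]);
translate([499, 201, 0]) cube([31, 60, 2443]);
translate([163, 201, 257]) cube([336, 60, 38]);
translate([163, 201, 549]) cube([336, 60, 38]);
translate([163, 201, 841]) cube([336, 60, 38]);
translate([163, 201, 1133]) cube([336, 60, 38]);
translate([163, 201, 1425]) cube([336, 60, 38]);
translate([163, 201, 1717]) cube([336, 60, 38]);
translate([163, 201, 2009]) cube([336, 60, 38]);
translate([163, 201, 2301]) cube([336, 60, 38]);


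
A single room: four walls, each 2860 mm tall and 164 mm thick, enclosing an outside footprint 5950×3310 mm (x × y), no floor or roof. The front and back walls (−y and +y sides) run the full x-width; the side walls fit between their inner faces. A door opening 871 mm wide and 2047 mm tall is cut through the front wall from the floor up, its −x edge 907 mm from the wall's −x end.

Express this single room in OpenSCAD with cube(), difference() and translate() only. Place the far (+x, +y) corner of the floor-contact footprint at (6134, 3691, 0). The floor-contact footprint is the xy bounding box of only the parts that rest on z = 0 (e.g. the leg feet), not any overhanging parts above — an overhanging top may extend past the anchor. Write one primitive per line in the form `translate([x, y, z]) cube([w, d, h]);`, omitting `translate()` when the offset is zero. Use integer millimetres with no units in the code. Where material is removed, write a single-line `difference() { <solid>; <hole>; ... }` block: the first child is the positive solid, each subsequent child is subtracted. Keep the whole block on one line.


difference() { translate([184, 381, 0]) cube([5950, 164, 2860]); translate([1091, 381, 0]) cube([871, 164, 2047]); }
translate([184, 3527, 0]) cube([5950, 164, 2860]);
translate([184, 545, 0]) cube([164, 2982, 2860]);
translate([5970, 545, 0]) cube([164, 2982, 2860]);


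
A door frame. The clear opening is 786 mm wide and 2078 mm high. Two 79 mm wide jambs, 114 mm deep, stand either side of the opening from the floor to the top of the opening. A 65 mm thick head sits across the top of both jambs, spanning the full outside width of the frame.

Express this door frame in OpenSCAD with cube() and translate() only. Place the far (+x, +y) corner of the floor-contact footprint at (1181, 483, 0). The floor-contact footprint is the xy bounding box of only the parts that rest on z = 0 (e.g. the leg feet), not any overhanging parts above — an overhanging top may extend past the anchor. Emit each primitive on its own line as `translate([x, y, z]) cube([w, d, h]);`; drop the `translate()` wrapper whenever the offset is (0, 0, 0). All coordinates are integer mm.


translate([237, 369, 0]) cube([79, 114, 2078]);
translate([1102, 369, 0]) cube([79, 114, 2078]);
translate([237, 369, 2078]) cube([944, 114, 65]);


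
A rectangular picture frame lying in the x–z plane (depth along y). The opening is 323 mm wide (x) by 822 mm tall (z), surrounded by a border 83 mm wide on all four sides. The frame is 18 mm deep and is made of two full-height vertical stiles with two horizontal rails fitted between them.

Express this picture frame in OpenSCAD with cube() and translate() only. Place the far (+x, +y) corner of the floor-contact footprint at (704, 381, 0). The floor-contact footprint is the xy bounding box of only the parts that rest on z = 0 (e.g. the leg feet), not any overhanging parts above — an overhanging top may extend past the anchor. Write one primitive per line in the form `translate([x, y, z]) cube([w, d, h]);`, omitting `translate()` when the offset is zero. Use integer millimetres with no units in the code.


translate([215, 363, 0]) cube([83, 18, 988]);
translate([621, 363, 0]) cube([83, 18, 988]);
translate([298, 363, 0]) cube([323, 18, 83]);
translate([298, 363, 905]) cube([323, 18, 83]);


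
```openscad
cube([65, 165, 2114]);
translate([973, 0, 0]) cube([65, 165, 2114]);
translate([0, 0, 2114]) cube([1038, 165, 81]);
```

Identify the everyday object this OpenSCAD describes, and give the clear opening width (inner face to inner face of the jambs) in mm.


A door frame. The clear opening width is 908 mm.

Two 2114 mm tall posts with a header on top — a door frame. The left jamb is 65 mm wide at x = 0; the right jamb starts at x = 973. The clear opening is 973 − 65 = 908 mm.


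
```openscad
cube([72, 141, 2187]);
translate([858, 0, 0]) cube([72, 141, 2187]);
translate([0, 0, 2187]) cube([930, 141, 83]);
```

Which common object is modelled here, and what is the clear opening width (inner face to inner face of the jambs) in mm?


A door frame. The clear opening width is 786 mm.

Two 2187 mm tall posts with a header on top — a door frame. The left jamb is 72 mm wide at x = 0; the right jamb starts at x = 858. The clear opening is 858 − 72 = 786 mm.


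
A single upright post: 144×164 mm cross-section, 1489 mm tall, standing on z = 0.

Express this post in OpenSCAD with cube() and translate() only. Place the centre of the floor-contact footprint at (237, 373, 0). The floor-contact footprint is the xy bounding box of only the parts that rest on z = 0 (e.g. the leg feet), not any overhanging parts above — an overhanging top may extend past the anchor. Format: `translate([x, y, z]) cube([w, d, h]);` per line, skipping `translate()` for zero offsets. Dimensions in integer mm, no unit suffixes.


translate([165, 291, 0]) cube([144, 164, 1489]);


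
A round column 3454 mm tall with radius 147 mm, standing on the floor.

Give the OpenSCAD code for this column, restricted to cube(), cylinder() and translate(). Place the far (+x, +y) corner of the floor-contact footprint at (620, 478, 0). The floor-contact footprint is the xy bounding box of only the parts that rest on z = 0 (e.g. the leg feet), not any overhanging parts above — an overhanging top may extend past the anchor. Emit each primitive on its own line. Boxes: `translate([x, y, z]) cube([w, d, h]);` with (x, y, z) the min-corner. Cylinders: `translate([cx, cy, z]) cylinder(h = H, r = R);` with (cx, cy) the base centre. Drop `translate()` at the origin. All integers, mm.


translate([473, 331, 0]) cylinder(h = 3454, r = 147);


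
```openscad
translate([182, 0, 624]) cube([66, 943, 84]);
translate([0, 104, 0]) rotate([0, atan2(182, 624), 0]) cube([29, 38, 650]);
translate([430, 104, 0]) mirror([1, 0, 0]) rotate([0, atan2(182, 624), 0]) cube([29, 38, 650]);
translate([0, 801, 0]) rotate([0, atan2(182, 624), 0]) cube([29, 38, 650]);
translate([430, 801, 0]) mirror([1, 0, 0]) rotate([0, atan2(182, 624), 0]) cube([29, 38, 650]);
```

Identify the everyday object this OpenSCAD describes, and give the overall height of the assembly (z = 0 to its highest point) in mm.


A sawhorse. The overall height is 708 mm.

A beam across two mirrored pairs of raked legs — a sawhorse. The beam's underside is at z = 624 (matching the legs' vertical rise in atan2(182, 624)) and the beam is 84 mm tall, so its top is at 624 + 84 = 708 mm. The raked legs top out at the beam's underside, so that is the highest point.


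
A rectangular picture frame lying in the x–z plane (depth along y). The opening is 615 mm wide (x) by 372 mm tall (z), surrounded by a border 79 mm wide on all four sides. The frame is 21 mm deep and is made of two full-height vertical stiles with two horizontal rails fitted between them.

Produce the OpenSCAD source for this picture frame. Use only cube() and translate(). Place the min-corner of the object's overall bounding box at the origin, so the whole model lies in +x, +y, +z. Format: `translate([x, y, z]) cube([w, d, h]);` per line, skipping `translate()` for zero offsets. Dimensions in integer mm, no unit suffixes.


cube([79, 21, 530]);
translate([694, 0, 0]) cube([79, 21, 530]);
translate([79, 0, 0]) cube([615, 21, 79]);
translate([79, 0, 451]) cube([615, 21, 79]);


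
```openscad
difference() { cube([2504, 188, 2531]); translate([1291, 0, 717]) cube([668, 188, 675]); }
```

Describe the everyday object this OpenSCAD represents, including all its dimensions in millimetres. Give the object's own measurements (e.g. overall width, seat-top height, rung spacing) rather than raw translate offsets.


A wall 2504 mm long (x), 188 mm thick (y), 2531 mm tall, with a rectangular window opening cut through it. The opening is 668 mm wide and 675 mm tall; its sill is at z = 717 mm and its near (−x) edge is 1291 mm from the wall's −x end. The opening passes through the full wall thickness.


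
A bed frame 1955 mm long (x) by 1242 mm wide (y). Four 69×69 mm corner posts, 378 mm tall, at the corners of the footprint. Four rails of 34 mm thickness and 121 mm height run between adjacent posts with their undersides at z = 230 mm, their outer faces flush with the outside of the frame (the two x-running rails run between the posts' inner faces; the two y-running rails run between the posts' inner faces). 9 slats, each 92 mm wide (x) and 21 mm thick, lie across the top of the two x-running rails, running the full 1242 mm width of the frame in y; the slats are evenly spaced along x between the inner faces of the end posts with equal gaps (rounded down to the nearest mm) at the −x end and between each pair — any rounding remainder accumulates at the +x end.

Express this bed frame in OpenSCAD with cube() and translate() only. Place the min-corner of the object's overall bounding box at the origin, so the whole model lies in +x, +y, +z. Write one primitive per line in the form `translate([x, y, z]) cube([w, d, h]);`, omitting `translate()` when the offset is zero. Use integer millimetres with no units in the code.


// slat z = rail_z + rail_h = 230 + 121 = 351
// slat gap = ⌊(1817 − 9·92) / 10⌋ = 98
cube([69, 69, 378]);
translate([0, 1173, 0]) cube([69, 69, 378]);
translate([1886, 0, 0]) cube([69, 69, 378]);
translate([1886, 1173, 0]) cube([69, 69, 378]);
translate([69, 0, 230]) cube([1817, 34, 121]);
translate([69, 1208, 230]) cube([1817, 34, 121]);
translate([0, 69, 230]) cube([34, 1104, 121]);
translate([1921, 69, 230]) cube([34, 1104, 121]);
translate([167, 0, 351]) cube([92, 1242, 21]);
translate([357, 0, 351]) cube([92, 1242, 21]);
translate([547, 0, 351]) cube([92, 1242, 21]);
translate([737, 0, 351]) cube([92, 1242, 21]);
translate([927, 0, 351]) cube([92, 1242, 21]);
translate([1117, 0, 351]) cube([92, 1242, 21]);
translate([1307, 0, 351]) cube([92, 1242, 21]);
translate([1497, 0, 351]) cube([92, 1242, 21]);
translate([1687, 0, 351]) cube([92, 1242, 21]);


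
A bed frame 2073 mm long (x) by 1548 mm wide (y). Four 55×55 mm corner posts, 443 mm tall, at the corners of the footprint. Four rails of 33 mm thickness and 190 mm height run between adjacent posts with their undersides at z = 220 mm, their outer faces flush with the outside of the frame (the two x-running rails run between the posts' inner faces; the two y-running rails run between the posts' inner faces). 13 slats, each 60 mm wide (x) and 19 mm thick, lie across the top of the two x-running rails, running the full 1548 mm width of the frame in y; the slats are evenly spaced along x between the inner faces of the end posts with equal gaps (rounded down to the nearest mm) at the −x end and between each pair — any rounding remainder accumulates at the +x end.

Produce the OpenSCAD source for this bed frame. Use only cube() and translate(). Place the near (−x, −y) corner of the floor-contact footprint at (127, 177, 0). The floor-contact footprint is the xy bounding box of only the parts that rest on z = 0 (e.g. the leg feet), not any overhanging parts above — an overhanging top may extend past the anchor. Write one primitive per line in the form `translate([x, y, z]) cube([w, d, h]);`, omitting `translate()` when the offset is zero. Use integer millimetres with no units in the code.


// slat z = rail_z + rail_h = 220 + 190 = 410
// slat gap = ⌊(1963 − 13·60) / 14⌋ = 84
translate([127, 177, 0]) cube([55, 55, 443]);
translate([127, 1670, 0]) cube([55, 55, 443]);
translate([2145, 177, 0]) cube([55, 55, 443]);
translate([2145, 1670, 0]) cube([55, 55, 443]);
translate([182, 177, 220]) cube([1963, 33, 190]);
translate([182, 1692, 220]) cube([1963, 33, 190]);
translate([127, 232, 220]) cube([33, 1438, 190]);
translate([2167, 232, 220]) cube([33, 1438, 190]);
translate([266, 177, 410]) cube([60, 1548, 19]);
translate([410, 177, 410]) cube([60, 1548, 19]);
translate([554, 177, 410]) cube([60, 1548, 19]);
translate([698, 177, 410]) cube([60, 1548, 19]);
translate([842, 177, 410]) cube([60, 1548, 19]);
translate([986, 177, 410]) cube([60, 1548, 19]);
translate([1130, 177, 410]) cube([60, 1548, 19]);
translate([1274, 177, 410]) cube([60, 1548, 19]);
translate([1418, 177, 410]) cube([60, 1548, 19]);
translate([1562, 177, 410]) cube([60, 1548, 19]);
translate([1706, 177, 410]) cube([60, 1548, 19]);
translate([1850, 177, 410]) cube([60, 1548, 19]);
translate([1994, 177, 410]) cube([60, 1548, 19]);


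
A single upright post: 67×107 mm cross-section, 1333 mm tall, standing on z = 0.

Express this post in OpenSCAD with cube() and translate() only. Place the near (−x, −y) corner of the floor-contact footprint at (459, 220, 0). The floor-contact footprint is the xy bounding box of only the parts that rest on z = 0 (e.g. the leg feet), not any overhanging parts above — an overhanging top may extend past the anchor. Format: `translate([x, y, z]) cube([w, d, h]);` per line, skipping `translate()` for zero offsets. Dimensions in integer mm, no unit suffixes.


translate([459, 220, 0]) cube([67, 107, 1333]);


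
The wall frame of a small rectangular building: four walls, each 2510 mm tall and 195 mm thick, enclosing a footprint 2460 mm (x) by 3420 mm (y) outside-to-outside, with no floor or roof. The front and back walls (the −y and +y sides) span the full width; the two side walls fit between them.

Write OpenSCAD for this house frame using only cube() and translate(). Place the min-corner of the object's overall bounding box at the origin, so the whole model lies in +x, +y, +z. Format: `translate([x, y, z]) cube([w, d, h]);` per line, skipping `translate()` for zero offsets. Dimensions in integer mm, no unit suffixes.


cube([2460, 195, 2510]);
translate([0, 3225, 0]) cube([2460, 195, 2510]);
translate([0, 195, 0]) cube([195, 3030, 2510]);
translate([2265, 195, 0]) cube([195, 3030, 2510]);


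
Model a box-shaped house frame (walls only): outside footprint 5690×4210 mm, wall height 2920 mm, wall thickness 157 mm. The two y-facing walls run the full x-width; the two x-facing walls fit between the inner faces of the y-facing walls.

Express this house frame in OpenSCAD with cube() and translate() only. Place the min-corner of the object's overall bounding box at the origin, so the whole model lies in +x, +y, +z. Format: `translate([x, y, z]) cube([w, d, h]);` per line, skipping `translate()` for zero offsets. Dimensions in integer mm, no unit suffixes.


cube([5690, 157, 2920]);
translate([0, 4053, 0]) cube([5690, 157, 2920]);
translate([0, 157, 0]) cube([157, 3896, 2920]);
translate([5533, 157, 0]) cube([157, 3896, 2920]);


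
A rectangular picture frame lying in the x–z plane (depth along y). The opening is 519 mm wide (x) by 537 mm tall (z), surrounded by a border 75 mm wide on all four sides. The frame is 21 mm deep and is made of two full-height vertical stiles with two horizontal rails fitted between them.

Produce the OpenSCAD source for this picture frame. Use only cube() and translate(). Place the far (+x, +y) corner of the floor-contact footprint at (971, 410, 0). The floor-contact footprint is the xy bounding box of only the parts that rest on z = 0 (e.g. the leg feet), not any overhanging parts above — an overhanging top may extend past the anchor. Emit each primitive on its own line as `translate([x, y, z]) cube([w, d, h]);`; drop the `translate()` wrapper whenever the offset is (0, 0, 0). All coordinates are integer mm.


translate([302, 389, 0]) cube([75, 21, 687]);
translate([896, 389, 0]) cube([75, 21, 687]);
translate([377, 389, 0]) cube([519, 21, 75]);
translate([377, 389, 612]) cube([519, 21, 75]);


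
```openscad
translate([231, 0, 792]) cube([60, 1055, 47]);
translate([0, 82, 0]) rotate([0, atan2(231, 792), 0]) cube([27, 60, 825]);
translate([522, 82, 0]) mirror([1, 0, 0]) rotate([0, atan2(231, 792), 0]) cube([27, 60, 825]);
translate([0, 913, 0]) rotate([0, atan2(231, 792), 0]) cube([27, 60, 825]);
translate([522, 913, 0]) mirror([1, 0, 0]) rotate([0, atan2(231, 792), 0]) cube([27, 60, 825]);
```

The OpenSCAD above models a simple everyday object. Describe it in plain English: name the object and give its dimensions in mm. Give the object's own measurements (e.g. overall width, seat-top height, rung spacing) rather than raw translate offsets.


A sawhorse. A 60×1055×47 mm beam (x, y, z) sits on two A-frame leg pairs. Each pair is two raked legs of 27×60 mm section (60 mm along y) splaying symmetrically in x. Each leg rises 792 mm vertically over 231 mm of horizontal reach and is 825 mm long along its own axis. Every leg's outer bottom edge rests on the floor and its outer top edge meets a bottom edge of the beam — the left legs (tilting toward +x) meet the beam's −x bottom edge, the right legs (their mirror images, tilting toward −x) meet its +x bottom edge — so the leg tops tuck under the beam, the beam's underside is 792 mm above the floor, and the feet are 522 mm apart outside-to-outside with the beam centred between them. The two leg pairs are set in 82 mm from either end of the beam.


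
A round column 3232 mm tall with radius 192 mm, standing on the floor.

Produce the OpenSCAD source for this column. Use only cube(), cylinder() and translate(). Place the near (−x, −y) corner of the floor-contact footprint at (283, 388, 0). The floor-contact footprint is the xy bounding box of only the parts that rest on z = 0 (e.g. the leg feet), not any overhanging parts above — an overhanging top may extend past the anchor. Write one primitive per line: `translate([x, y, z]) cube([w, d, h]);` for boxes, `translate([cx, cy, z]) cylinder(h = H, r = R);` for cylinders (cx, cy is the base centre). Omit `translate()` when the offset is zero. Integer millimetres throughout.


translate([475, 580, 0]) cylinder(h = 3232, r = 192);


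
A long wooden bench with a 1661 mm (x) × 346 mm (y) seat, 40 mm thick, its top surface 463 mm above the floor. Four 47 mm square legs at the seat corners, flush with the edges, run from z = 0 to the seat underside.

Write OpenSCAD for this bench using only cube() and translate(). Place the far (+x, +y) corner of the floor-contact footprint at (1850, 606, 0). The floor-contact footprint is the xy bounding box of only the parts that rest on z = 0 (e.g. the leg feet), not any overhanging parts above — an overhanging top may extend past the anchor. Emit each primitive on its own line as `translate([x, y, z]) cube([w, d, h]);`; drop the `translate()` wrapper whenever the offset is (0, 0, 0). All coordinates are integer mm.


translate([189, 260, 423]) cube([1661, 346, 40]);
translate([189, 260, 0]) cube([47, 47, 423]);
translate([189, 559, 0]) cube([47, 47, 423]);
translate([1803, 260, 0]) cube([47, 47, 423]);
translate([1803, 559, 0]) cube([47, 47, 423]);


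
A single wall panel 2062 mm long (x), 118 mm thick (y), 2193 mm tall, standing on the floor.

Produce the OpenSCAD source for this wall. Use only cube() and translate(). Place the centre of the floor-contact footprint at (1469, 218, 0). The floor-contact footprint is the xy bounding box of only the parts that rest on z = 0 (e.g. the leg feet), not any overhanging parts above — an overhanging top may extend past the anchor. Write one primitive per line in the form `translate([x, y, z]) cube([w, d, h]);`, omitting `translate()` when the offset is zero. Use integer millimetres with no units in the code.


translate([438, 159, 0]) cube([2062, 118, 2193]);


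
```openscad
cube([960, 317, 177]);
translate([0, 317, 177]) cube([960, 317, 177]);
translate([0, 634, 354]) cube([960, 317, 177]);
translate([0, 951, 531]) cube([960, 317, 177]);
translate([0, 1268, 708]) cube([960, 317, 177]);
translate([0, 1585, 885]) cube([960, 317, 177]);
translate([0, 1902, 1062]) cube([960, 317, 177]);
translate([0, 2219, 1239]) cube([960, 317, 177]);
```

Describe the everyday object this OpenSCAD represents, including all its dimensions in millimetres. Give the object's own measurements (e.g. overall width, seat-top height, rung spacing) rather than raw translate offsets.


A straight staircase of 8 solid steps. Each step is 960 mm wide (x), 317 mm deep (y, the going) and 177 mm tall (the rise). The first step rests on the floor; each subsequent step sits one going further in +y and one rise higher in +z, directly behind and above the previous step with no overlap.


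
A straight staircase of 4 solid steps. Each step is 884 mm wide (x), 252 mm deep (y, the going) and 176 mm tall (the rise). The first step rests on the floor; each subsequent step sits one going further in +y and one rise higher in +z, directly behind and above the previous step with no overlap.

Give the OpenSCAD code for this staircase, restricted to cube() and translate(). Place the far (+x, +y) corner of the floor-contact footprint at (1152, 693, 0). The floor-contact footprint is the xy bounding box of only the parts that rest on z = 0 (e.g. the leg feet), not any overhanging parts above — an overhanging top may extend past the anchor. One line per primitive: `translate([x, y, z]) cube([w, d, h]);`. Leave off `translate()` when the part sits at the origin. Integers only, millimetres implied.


translate([268, 441, 0]) cube([884, 252, 176]);
translate([268, 693, 176]) cube([884, 252, 176]);
translate([268, 945, 352]) cube([884, 252, 176]);
translate([268, 1197, 528]) cube([884, 252, 176]);


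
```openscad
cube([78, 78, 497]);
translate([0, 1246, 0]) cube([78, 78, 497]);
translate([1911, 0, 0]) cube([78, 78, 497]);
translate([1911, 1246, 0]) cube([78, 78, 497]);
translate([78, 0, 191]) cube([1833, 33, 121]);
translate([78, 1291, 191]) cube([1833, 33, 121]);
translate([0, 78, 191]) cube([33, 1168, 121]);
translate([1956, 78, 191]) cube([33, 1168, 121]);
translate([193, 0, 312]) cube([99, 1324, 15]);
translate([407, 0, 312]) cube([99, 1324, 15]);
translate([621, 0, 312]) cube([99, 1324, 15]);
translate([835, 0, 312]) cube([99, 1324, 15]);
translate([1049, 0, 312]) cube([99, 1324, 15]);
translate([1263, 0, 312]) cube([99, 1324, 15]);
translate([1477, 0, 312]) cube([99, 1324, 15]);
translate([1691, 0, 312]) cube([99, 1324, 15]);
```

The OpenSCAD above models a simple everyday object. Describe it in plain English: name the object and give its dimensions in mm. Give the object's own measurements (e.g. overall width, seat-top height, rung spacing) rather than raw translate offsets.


A bed frame 1989 mm long (x) by 1324 mm wide (y). Four 78×78 mm corner posts, 497 mm tall, at the corners of the footprint. Four rails of 33 mm thickness and 121 mm height run between adjacent posts with their undersides at z = 191 mm, their outer faces flush with the outside of the frame (the two x-running rails run between the posts' inner faces; the two y-running rails run between the posts' inner faces). 8 slats, each 99 mm wide (x) and 15 mm thick, lie across the top of the two x-running rails, running the full 1324 mm width of the frame in y; along x they sit between the end posts with a 115 mm gap after the −x posts and between neighbouring slats, leaving 121 mm before the +x posts.


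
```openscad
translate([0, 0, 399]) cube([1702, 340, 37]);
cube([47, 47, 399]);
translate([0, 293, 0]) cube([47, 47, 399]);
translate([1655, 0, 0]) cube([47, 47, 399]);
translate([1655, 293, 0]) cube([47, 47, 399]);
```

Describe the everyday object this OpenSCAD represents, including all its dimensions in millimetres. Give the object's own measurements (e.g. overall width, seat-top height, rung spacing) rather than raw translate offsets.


A bench: a 1702×340 mm seat slab, 37 mm thick, top at z = 436 mm, on four 47×47 mm square legs flush with the seat corners and standing on z = 0.


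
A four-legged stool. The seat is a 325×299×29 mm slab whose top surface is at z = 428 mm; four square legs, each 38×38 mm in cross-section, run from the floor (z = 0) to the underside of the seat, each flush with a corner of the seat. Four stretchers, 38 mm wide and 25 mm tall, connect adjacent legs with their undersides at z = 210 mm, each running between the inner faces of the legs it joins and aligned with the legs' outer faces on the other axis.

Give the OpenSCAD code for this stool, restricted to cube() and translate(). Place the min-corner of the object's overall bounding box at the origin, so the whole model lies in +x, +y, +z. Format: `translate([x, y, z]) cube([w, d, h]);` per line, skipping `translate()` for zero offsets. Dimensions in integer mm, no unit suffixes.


translate([0, 0, 399]) cube([325, 299, 29]);
cube([38, 38, 399]);
translate([287, 0, 0]) cube([38, 38, 399]);
translate([0, 261, 0]) cube([38, 38, 399]);
translate([287, 261, 0]) cube([38, 38, 399]);
translate([38, 0, 210]) cube([249, 38, 25]);
translate([38, 261, 210]) cube([249, 38, 25]);
translate([0, 38, 210]) cube([38, 223, 25]);
translate([287, 38, 210]) cube([38, 223, 25]);
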